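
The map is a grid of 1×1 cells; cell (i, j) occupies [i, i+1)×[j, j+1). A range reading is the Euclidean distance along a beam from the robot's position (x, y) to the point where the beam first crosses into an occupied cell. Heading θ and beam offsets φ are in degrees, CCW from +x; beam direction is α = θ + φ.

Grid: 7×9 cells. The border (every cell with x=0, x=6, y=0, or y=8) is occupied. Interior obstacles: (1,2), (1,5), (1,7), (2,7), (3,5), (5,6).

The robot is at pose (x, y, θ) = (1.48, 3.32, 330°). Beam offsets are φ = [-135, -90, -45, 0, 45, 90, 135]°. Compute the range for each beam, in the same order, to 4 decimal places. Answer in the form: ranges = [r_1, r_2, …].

beam 1: φ=-135°, α=195°
  direction (-0.9659, -0.2588); cell (1,3); t to first gridline: x 0.4969, y 1.2364 (then +1.0353 / +3.8637)
    (0,3) via x @ 0.4969  # hit
  → r_1 = 0.4969
beam 2: φ=-90°, α=240°
  direction (-0.5000, -0.8660); cell (1,3); t to first gridline: x 0.9600, y 0.3695 (then +2.0000 / +1.1547)
    (1,2) via y @ 0.3695  # hit
  → r_2 = 0.3695
beam 3: φ=-45°, α=285°
  direction (0.2588, -0.9659); cell (1,3); t to first gridline: x 2.0091, y 0.3313 (then +3.8637 / +1.0353)
    (1,2) via y @ 0.3313  # hit
  → r_3 = 0.3313
beam 4: φ=0°, α=330°
  direction (0.8660, -0.5000); cell (1,3); t to first gridline: x 0.6004, y 0.6400 (then +1.1547 / +2.0000)
    (2,3) via x @ 0.6004
    (2,2) via y @ 0.6400
    (3,2) via x @ 1.7551
    (3,1) via y @ 2.6400
    (4,1) via x @ 2.9098
    (5,1) via x @ 4.0645
    (5,0) via y @ 4.6400  # hit
  → r_4 = 4.6400
beam 5: φ=45°, α=15°
  direction (0.9659, 0.2588); cell (1,3); t to first gridline: x 0.5383, y 2.6273 (then +1.0353 / +3.8637)
    (2,3) via x @ 0.5383
    (3,3) via x @ 1.5736
    (4,3) via x @ 2.6089
    (4,4) via y @ 2.6273
    (5,4) via x @ 3.6442
    (6,4) via x @ 4.6794  # hit
  → r_5 = 4.6794
beam 6: φ=90°, α=60°
  direction (0.5000, 0.8660); cell (1,3); t to first gridline: x 1.0400, y 0.7852 (then +2.0000 / +1.1547)
    (1,4) via y @ 0.7852
    (2,4) via x @ 1.0400
    (2,5) via y @ 1.9399
    (3,5) via x @ 3.0400  # hit
  → r_6 = 3.0400
beam 7: φ=135°, α=105°
  direction (-0.2588, 0.9659); cell (1,3); t to first gridline: x 1.8546, y 0.7040 (then +3.8637 / +1.0353)
    (1,4) via y @ 0.7040
    (1,5) via y @ 1.7393  # hit
  → r_7 = 1.7393

ranges = [0.4969, 0.3695, 0.3313, 4.6400, 4.6794, 3.0400, 1.7393]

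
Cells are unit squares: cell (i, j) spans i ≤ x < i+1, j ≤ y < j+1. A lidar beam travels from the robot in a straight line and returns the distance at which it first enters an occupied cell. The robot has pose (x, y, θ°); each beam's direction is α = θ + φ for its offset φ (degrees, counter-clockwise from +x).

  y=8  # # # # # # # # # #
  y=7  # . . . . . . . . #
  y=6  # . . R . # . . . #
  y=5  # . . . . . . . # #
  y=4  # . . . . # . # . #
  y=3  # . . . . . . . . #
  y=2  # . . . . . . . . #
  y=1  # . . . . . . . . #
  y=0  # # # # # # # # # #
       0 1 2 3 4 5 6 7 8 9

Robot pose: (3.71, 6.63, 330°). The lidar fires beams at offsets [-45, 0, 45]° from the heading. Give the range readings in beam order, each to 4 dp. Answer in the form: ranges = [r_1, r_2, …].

beam 1: φ=-45°, α=285°
  dir = (cos 285°, sin 285°) = (0.2588, -0.9659); from cell (3,6)
  next x-line at t=1.1205, next y-line at t=0.6522; Δt_x=3.8637, Δt_y=1.0353
    y: enter (3,5) at t=0.6522
    x: enter (4,5) at t=1.1205
    y: enter (4,4) at t=1.6875
    y: enter (4,3) at t=2.7228
    y: enter (4,2) at t=3.7581
    y: enter (4,1) at t=4.7933
    x: enter (5,1) at t=4.9842
    y: enter (5,0) at t=5.8286 ← occupied
  → r_1 = 5.8286
beam 2: φ=0°, α=330°
  dir = (cos 330°, sin 330°) = (0.8660, -0.5000); from cell (3,6)
  next x-line at t=0.3349, next y-line at t=1.2600; Δt_x=1.1547, Δt_y=2.0000
    x: enter (4,6) at t=0.3349
    y: enter (4,5) at t=1.2600
    x: enter (5,5) at t=1.4896
    x: enter (6,5) at t=2.6443
    y: enter (6,4) at t=3.2600
    x: enter (7,4) at t=3.7990 ← occupied
  → r_2 = 3.7990
beam 3: φ=45°, α=15°
  dir = (cos 15°, sin 15°) = (0.9659, 0.2588); from cell (3,6)
  next x-line at t=0.3002, next y-line at t=1.4296; Δt_x=1.0353, Δt_y=3.8637
    x: enter (4,6) at t=0.3002
    x: enter (5,6) at t=1.3355 ← occupied
  → r_3 = 1.3355

ranges = [5.8286, 3.7990, 1.3355]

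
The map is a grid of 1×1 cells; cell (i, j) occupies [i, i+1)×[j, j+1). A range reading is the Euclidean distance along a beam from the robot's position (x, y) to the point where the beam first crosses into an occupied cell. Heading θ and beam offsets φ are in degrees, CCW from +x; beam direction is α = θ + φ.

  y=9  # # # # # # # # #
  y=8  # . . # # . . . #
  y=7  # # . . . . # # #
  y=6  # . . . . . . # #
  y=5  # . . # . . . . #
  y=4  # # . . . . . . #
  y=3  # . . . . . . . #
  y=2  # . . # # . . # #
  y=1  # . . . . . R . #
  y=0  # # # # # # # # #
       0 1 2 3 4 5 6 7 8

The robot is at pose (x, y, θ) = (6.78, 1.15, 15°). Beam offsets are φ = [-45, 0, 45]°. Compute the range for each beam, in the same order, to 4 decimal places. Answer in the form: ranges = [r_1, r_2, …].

ranges = [0.3000, 1.2630, 0.9815]

beam 1: φ=-45°, α=330°
  dir = (cos 330°, sin 330°) = (0.8660, -0.5000); from cell (6,1)
  next x-line at t=0.2540, next y-line at t=0.3000; Δt_x=1.1547, Δt_y=2.0000
    x: enter (7,1) at t=0.2540
    y: enter (7,0) at t=0.3000 ← occupied
  → r_1 = 0.3000
beam 2: φ=0°, α=15°
  dir = (cos 15°, sin 15°) = (0.9659, 0.2588); from cell (6,1)
  next x-line at t=0.2278, next y-line at t=3.2841; Δt_x=1.0353, Δt_y=3.8637
    x: enter (7,1) at t=0.2278
    x: enter (8,1) at t=1.2630 ← occupied
  → r_2 = 1.2630
beam 3: φ=45°, α=60°
  dir = (cos 60°, sin 60°) = (0.5000, 0.8660); from cell (6,1)
  next x-line at t=0.4400, next y-line at t=0.9815; Δt_x=2.0000, Δt_y=1.1547
    x: enter (7,1) at t=0.4400
    y: enter (7,2) at t=0.9815 ← occupied
  → r_3 = 0.9815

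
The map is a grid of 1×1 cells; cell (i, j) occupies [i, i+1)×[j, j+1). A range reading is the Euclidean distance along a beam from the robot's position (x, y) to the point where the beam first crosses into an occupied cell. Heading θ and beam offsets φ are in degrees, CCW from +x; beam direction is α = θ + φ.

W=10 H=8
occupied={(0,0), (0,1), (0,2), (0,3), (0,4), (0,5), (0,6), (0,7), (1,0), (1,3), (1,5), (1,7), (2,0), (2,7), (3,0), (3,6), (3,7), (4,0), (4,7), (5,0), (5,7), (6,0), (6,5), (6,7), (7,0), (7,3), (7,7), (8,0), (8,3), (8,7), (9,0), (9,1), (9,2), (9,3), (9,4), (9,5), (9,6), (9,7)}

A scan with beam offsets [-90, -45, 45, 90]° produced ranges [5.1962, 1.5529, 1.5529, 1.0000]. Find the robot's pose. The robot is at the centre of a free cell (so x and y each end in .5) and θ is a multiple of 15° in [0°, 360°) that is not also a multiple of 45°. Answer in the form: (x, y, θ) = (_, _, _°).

The pose lattice has 42·16 = 672 candidates. Test each by forward raycasting.
  (5.5, 5.5, 300°): beam 1 = 4.0415 ≠ 5.1962 ✗
  (2.5, 6.5, 75°): beam 1 = 0.5176 ≠ 5.1962 ✗
  (4.5, 2.5, 345°): beam 1 = 1.5529 ≠ 5.1962 ✗
  (5.5, 4.5, 150°): beam 1 = 1.0000 ≠ 5.1962 ✗
  (8.5, 1.5, 195°): beam 1 = 1.5529 ≠ 5.1962 ✗
  …
  (4.5, 5.5, 30°): r_1=5.1962, r_2=1.5529, r_3=1.5529, r_4=1.0000 — all match ✓
Only this pose fits every beam.

(x, y, θ) = (4.5, 5.5, 30°)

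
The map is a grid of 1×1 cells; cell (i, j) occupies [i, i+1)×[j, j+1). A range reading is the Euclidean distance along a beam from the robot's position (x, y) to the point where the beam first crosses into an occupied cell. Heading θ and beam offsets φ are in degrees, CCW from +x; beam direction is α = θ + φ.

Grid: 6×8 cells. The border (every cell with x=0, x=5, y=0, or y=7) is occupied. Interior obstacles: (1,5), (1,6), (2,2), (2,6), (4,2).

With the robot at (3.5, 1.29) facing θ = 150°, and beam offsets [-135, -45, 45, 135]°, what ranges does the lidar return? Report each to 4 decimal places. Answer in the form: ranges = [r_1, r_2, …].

beam 1: φ=-135°, α=15°
  d=(0.9659,0.2588)  start (3,1)  tX=0.5176 tY=2.7432  stride 1/|dx|=1.0353 1/|dy|=3.8637
    cross x-line → (4,1), t=0.5176
    cross x-line → (5,1), t=1.5529 (wall)
  → r_1 = 1.5529
beam 2: φ=-45°, α=105°
  d=(-0.2588,0.9659)  start (3,1)  tX=1.9319 tY=0.7350  stride 1/|dx|=3.8637 1/|dy|=1.0353
    cross y-line → (3,2), t=0.7350
    cross y-line → (3,3), t=1.7703
    cross x-line → (2,3), t=1.9319
    cross y-line → (2,4), t=2.8056
    cross y-line → (2,5), t=3.8409
    cross y-line → (2,6), t=4.8762 (wall)
  → r_2 = 4.8762
beam 3: φ=45°, α=195°
  d=(-0.9659,-0.2588)  start (3,1)  tX=0.5176 tY=1.1205  stride 1/|dx|=1.0353 1/|dy|=3.8637
    cross x-line → (2,1), t=0.5176
    cross y-line → (2,0), t=1.1205 (wall)
  → r_3 = 1.1205
beam 4: φ=135°, α=285°
  d=(0.2588,-0.9659)  start (3,1)  tX=1.9319 tY=0.3002  stride 1/|dx|=3.8637 1/|dy|=1.0353
    cross y-line → (3,0), t=0.3002 (wall)
  → r_4 = 0.3002

ranges = [1.5529, 4.8762, 1.1205, 0.3002]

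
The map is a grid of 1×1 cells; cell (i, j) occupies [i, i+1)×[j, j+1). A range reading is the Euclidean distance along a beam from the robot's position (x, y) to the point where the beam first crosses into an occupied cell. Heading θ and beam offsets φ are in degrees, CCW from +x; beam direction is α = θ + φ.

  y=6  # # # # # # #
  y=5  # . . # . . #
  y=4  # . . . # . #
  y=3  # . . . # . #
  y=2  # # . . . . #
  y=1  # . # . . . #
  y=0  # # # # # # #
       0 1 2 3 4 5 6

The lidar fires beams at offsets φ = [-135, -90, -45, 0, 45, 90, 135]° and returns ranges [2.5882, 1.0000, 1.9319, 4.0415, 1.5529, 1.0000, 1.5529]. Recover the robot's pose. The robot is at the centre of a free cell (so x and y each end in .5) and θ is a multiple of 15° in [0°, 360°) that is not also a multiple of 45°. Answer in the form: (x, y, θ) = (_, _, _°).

(x, y, θ) = (3.5, 2.5, 120°)

Candidates: 20 free-cell centres × 16 headings = 320 poses. Raycast each; keep the one whose scan matches to 4 dp.
  (5.5, 4.5, 255°): beam 1 = 1.7321 ≠ 2.5882 ✗
  (1.5, 1.5, 75°): beam 1 = 0.5774 ≠ 2.5882 ✗
  (5.5, 3.5, 255°): beam 1 = 1.0000 ≠ 2.5882 ✗
  …
  (3.5, 2.5, 120°): r_1=2.5882, r_2=1.0000, r_3=1.9319, r_4=4.0415, r_5=1.5529, r_6=1.0000, r_7=1.5529 — all match ✓
No second candidate reproduces the full scan.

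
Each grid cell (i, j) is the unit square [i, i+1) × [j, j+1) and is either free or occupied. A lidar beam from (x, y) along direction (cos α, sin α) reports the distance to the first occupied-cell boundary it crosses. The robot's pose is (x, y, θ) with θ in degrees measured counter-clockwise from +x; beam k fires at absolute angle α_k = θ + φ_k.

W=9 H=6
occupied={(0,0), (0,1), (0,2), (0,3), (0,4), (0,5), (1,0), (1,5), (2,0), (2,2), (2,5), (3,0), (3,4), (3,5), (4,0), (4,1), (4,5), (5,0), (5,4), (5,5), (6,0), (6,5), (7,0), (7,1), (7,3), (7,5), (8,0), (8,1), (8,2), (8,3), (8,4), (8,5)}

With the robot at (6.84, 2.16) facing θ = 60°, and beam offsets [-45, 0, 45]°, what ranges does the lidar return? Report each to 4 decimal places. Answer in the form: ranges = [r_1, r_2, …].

beam 1: φ=-45°, α=15°
  direction (0.9659, 0.2588); cell (6,2); t to first gridline: x 0.1656, y 3.2455 (then +1.0353 / +3.8637)
    (7,2) via x @ 0.1656
    (8,2) via x @ 1.2009  # hit
  → r_1 = 1.2009
beam 2: φ=0°, α=60°
  direction (0.5000, 0.8660); cell (6,2); t to first gridline: x 0.3200, y 0.9699 (then +2.0000 / +1.1547)
    (7,2) via x @ 0.3200
    (7,3) via y @ 0.9699  # hit
  → r_2 = 0.9699
beam 3: φ=45°, α=105°
  direction (-0.2588, 0.9659); cell (6,2); t to first gridline: x 3.2455, y 0.8696 (then +3.8637 / +1.0353)
    (6,3) via y @ 0.8696
    (6,4) via y @ 1.9049
    (6,5) via y @ 2.9402  # hit
  → r_3 = 2.9402

ranges = [1.2009, 0.9699, 2.9402]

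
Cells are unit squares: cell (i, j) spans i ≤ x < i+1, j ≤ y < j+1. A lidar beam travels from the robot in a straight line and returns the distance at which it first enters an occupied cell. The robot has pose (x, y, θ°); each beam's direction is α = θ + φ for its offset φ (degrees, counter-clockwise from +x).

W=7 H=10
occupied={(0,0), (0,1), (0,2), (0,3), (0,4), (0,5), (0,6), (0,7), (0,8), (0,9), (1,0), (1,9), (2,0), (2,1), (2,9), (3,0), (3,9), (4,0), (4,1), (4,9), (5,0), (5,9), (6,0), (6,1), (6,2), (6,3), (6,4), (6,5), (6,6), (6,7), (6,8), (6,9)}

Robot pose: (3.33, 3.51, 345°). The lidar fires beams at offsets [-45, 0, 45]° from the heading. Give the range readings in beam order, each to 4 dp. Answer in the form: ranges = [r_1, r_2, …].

ranges = [1.7436, 2.7642, 3.0831]

beam 1: φ=-45°, α=300°
  direction (0.5000, -0.8660); cell (3,3); t to first gridline: x 1.3400, y 0.5889 (then +2.0000 / +1.1547)
    (3,2) via y @ 0.5889
    (4,2) via x @ 1.3400
    (4,1) via y @ 1.7436  # hit
  → r_1 = 1.7436
beam 2: φ=0°, α=345°
  direction (0.9659, -0.2588); cell (3,3); t to first gridline: x 0.6936, y 1.9705 (then +1.0353 / +3.8637)
    (4,3) via x @ 0.6936
    (5,3) via x @ 1.7289
    (5,2) via y @ 1.9705
    (6,2) via x @ 2.7642  # hit
  → r_2 = 2.7642
beam 3: φ=45°, α=30°
  direction (0.8660, 0.5000); cell (3,3); t to first gridline: x 0.7736, y 0.9800 (then +1.1547 / +2.0000)
    (4,3) via x @ 0.7736
    (4,4) via y @ 0.9800
    (5,4) via x @ 1.9283
    (5,5) via y @ 2.9800
    (6,5) via x @ 3.0831  # hit
  → r_3 = 3.0831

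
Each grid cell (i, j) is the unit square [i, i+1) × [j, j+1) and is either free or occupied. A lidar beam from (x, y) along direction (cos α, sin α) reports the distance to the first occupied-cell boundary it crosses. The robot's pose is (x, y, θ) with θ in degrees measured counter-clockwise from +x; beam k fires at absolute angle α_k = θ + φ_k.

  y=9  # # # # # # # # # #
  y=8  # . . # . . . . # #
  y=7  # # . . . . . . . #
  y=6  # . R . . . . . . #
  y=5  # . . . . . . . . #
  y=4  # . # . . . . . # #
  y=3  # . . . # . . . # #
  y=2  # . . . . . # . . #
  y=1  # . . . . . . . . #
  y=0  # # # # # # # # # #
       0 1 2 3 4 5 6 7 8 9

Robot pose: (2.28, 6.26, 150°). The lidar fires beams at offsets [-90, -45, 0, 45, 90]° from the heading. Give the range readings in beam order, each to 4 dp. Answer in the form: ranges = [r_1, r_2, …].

beam 1: φ=-90°, α=60°
  cosα=0.5000 sinα=0.8660 | (2,6) | tMaxX 1.4400 tMaxY 0.8545 | tΔX 2.0000 tΔY 1.1547
    t=0.8545 [y] (2,7)
    t=1.4400 [x] (3,7)
    t=2.0092 [y] (3,8) — stop
  → r_1 = 2.0092
beam 2: φ=-45°, α=105°
  cosα=-0.2588 sinα=0.9659 | (2,6) | tMaxX 1.0818 tMaxY 0.7661 | tΔX 3.8637 tΔY 1.0353
    t=0.7661 [y] (2,7)
    t=1.0818 [x] (1,7) — stop
  → r_2 = 1.0818
beam 3: φ=0°, α=150°
  cosα=-0.8660 sinα=0.5000 | (2,6) | tMaxX 0.3233 tMaxY 1.4800 | tΔX 1.1547 tΔY 2.0000
    t=0.3233 [x] (1,6)
    t=1.4780 [x] (0,6) — stop
  → r_3 = 1.4780
beam 4: φ=45°, α=195°
  cosα=-0.9659 sinα=-0.2588 | (2,6) | tMaxX 0.2899 tMaxY 1.0046 | tΔX 1.0353 tΔY 3.8637
    t=0.2899 [x] (1,6)
    t=1.0046 [y] (1,5)
    t=1.3252 [x] (0,5) — stop
  → r_4 = 1.3252
beam 5: φ=90°, α=240°
  cosα=-0.5000 sinα=-0.8660 | (2,6) | tMaxX 0.5600 tMaxY 0.3002 | tΔX 2.0000 tΔY 1.1547
    t=0.3002 [y] (2,5)
    t=0.5600 [x] (1,5)
    t=1.4549 [y] (1,4)
    t=2.5600 [x] (0,4) — stop
  → r_5 = 2.5600

ranges = [2.0092, 1.0818, 1.4780, 1.3252, 2.5600]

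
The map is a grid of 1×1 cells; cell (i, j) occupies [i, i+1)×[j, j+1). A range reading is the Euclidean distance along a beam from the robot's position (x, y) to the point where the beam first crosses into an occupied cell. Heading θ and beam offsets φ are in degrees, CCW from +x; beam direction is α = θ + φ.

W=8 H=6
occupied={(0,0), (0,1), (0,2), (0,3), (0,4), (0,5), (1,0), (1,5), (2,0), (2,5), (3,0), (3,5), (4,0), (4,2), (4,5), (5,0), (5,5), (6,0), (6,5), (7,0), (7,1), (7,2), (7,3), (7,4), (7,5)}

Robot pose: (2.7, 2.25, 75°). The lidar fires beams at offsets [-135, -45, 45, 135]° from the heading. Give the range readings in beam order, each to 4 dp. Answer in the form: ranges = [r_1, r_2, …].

beam 1: φ=-135°, α=300°
  cosα=0.5000 sinα=-0.8660 | (2,2) | tMaxX 0.6000 tMaxY 0.2887 | tΔX 2.0000 tΔY 1.1547
    t=0.2887 [y] (2,1)
    t=0.6000 [x] (3,1)
    t=1.4434 [y] (3,0) — stop
  → r_1 = 1.4434
beam 2: φ=-45°, α=30°
  cosα=0.8660 sinα=0.5000 | (2,2) | tMaxX 0.3464 tMaxY 1.5000 | tΔX 1.1547 tΔY 2.0000
    t=0.3464 [x] (3,2)
    t=1.5000 [y] (3,3)
    t=1.5011 [x] (4,3)
    t=2.6558 [x] (5,3)
    t=3.5000 [y] (5,4)
    t=3.8105 [x] (6,4)
    t=4.9652 [x] (7,4) — stop
  → r_2 = 4.9652
beam 3: φ=45°, α=120°
  cosα=-0.5000 sinα=0.8660 | (2,2) | tMaxX 1.4000 tMaxY 0.8660 | tΔX 2.0000 tΔY 1.1547
    t=0.8660 [y] (2,3)
    t=1.4000 [x] (1,3)
    t=2.0207 [y] (1,4)
    t=3.1754 [y] (1,5) — stop
  → r_3 = 3.1754
beam 4: φ=135°, α=210°
  cosα=-0.8660 sinα=-0.5000 | (2,2) | tMaxX 0.8083 tMaxY 0.5000 | tΔX 1.1547 tΔY 2.0000
    t=0.5000 [y] (2,1)
    t=0.8083 [x] (1,1)
    t=1.9630 [x] (0,1) — stop
  → r_4 = 1.9630

ranges = [1.4434, 4.9652, 3.1754, 1.9630]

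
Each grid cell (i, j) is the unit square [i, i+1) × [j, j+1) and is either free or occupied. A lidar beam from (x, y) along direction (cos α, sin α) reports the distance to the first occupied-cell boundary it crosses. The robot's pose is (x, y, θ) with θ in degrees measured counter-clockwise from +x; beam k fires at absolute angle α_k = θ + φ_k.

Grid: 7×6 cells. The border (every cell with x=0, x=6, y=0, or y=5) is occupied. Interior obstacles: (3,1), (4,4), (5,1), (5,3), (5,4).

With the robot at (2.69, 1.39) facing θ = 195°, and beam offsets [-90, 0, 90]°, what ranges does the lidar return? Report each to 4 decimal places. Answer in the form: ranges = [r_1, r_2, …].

ranges = [3.7373, 1.5068, 0.4038]

beam 1: φ=-90°, α=105°
  dir = (cos 105°, sin 105°) = (-0.2588, 0.9659); from cell (2,1)
  next x-line at t=2.6660, next y-line at t=0.6315; Δt_x=3.8637, Δt_y=1.0353
    y: enter (2,2) at t=0.6315
    y: enter (2,3) at t=1.6668
    x: enter (1,3) at t=2.6660
    y: enter (1,4) at t=2.7021
    y: enter (1,5) at t=3.7373 ← occupied
  → r_1 = 3.7373
beam 2: φ=0°, α=195°
  dir = (cos 195°, sin 195°) = (-0.9659, -0.2588); from cell (2,1)
  next x-line at t=0.7143, next y-line at t=1.5068; Δt_x=1.0353, Δt_y=3.8637
    x: enter (1,1) at t=0.7143
    y: enter (1,0) at t=1.5068 ← occupied
  → r_2 = 1.5068
beam 3: φ=90°, α=285°
  dir = (cos 285°, sin 285°) = (0.2588, -0.9659); from cell (2,1)
  next x-line at t=1.1977, next y-line at t=0.4038; Δt_x=3.8637, Δt_y=1.0353
    y: enter (2,0) at t=0.4038 ← occupied
  → r_3 = 0.4038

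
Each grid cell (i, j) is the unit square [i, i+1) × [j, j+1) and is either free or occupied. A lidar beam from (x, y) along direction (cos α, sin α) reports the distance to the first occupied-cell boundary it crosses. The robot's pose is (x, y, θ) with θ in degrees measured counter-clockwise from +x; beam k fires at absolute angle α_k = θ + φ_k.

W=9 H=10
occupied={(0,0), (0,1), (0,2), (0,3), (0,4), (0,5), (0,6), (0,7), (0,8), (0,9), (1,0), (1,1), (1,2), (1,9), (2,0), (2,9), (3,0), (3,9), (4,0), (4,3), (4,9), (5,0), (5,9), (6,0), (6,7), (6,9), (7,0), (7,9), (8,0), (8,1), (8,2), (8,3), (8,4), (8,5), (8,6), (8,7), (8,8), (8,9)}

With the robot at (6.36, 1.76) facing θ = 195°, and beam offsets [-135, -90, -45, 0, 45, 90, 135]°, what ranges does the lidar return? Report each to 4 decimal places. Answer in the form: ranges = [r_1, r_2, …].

ranges = [3.2800, 7.4954, 2.4800, 2.9364, 0.8776, 0.7868, 1.5200]

beam 1: φ=-135°, α=60°
  direction (0.5000, 0.8660); cell (6,1); t to first gridline: x 1.2800, y 0.2771 (then +2.0000 / +1.1547)
    (6,2) via y @ 0.2771
    (7,2) via x @ 1.2800
    (7,3) via y @ 1.4318
    (7,4) via y @ 2.5865
    (8,4) via x @ 3.2800  # hit
  → r_1 = 3.2800
beam 2: φ=-90°, α=105°
  direction (-0.2588, 0.9659); cell (6,1); t to first gridline: x 1.3909, y 0.2485 (then +3.8637 / +1.0353)
    (6,2) via y @ 0.2485
    (6,3) via y @ 1.2837
    (5,3) via x @ 1.3909
    (5,4) via y @ 2.3190
    (5,5) via y @ 3.3543
    (5,6) via y @ 4.3896
    (4,6) via x @ 5.2546
    (4,7) via y @ 5.4248
    (4,8) via y @ 6.4601
    (4,9) via y @ 7.4954  # hit
  → r_2 = 7.4954
beam 3: φ=-45°, α=150°
  direction (-0.8660, 0.5000); cell (6,1); t to first gridline: x 0.4157, y 0.4800 (then +1.1547 / +2.0000)
    (5,1) via x @ 0.4157
    (5,2) via y @ 0.4800
    (4,2) via x @ 1.5704
    (4,3) via y @ 2.4800  # hit
  → r_3 = 2.4800
beam 4: φ=0°, α=195°
  direction (-0.9659, -0.2588); cell (6,1); t to first gridline: x 0.3727, y 2.9364 (then +1.0353 / +3.8637)
    (5,1) via x @ 0.3727
    (4,1) via x @ 1.4080
    (3,1) via x @ 2.4433
    (3,0) via y @ 2.9364  # hit
  → r_4 = 2.9364
beam 5: φ=45°, α=240°
  direction (-0.5000, -0.8660); cell (6,1); t to first gridline: x 0.7200, y 0.8776 (then +2.0000 / +1.1547)
    (5,1) via x @ 0.7200
    (5,0) via y @ 0.8776  # hit
  → r_5 = 0.8776
beam 6: φ=90°, α=285°
  direction (0.2588, -0.9659); cell (6,1); t to first gridline: x 2.4728, y 0.7868 (then +3.8637 / +1.0353)
    (6,0) via y @ 0.7868  # hit
  → r_6 = 0.7868
beam 7: φ=135°, α=330°
  direction (0.8660, -0.5000); cell (6,1); t to first gridline: x 0.7390, y 1.5200 (then +1.1547 / +2.0000)
    (7,1) via x @ 0.7390
    (7,0) via y @ 1.5200  # hit
  → r_7 = 1.5200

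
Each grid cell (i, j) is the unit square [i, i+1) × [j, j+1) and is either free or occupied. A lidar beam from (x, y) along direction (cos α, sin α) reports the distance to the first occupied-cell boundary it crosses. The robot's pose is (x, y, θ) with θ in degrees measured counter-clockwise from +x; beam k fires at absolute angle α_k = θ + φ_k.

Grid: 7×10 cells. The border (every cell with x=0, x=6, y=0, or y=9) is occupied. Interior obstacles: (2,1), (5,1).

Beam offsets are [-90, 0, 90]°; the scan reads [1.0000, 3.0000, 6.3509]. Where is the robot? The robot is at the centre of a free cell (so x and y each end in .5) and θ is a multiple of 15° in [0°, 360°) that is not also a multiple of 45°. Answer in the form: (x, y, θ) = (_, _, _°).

(x, y, θ) = (5.5, 7.5, 150°)

Candidates: 38 free-cell centres × 16 headings = 608 poses. Raycast each; keep the one whose scan matches to 4 dp.
  (2.5, 8.5, 240°): beam 3 = 4.0415 ≠ 6.3509 ✗
  (5.5, 4.5, 120°): beam 1 = 0.5774 ≠ 1.0000 ✗
  (4.5, 6.5, 150°): beam 1 = 2.8868 ≠ 1.0000 ✗
  (2.5, 4.5, 75°): beam 1 = 3.6235 ≠ 1.0000 ✗
  …
  (5.5, 7.5, 150°): r_1=1.0000, r_2=3.0000, r_3=6.3509 — all match ✓
Unique over the lattice → pose = (5.5, 7.5, 150°).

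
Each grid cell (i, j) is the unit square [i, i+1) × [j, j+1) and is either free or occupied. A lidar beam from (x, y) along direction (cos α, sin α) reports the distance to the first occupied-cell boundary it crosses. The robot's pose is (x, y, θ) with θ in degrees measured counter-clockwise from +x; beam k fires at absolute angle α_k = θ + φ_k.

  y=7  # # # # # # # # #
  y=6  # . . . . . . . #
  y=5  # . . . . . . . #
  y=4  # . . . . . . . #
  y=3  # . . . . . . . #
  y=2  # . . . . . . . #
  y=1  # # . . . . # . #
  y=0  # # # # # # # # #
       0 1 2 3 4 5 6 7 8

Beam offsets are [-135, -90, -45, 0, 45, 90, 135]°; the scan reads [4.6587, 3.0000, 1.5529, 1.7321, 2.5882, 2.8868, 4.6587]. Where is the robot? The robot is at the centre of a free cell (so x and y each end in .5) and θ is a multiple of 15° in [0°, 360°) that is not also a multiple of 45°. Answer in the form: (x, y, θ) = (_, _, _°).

(x, y, θ) = (3.5, 5.5, 120°)

Enumerate (i+0.5, j+0.5, θ) over the 40 free cells and 16 admissible headings. For each, cast all 7 beams and compare to the given ranges.
  (2.5, 6.5, 120°): beam 1 = 5.6940 ≠ 4.6587 ✗
  (3.5, 5.5, 150°): beam 2 = 1.7321 ≠ 3.0000 ✗
  (2.5, 1.5, 345°): beam 1 = 0.5774 ≠ 4.6587 ✗
  …
  (3.5, 5.5, 120°): r_1=4.6587, r_2=3.0000, r_3=1.5529, r_4=1.7321, r_5=2.5882, r_6=2.8868, r_7=4.6587 — all match ✓
Unique over the lattice → pose = (3.5, 5.5, 120°).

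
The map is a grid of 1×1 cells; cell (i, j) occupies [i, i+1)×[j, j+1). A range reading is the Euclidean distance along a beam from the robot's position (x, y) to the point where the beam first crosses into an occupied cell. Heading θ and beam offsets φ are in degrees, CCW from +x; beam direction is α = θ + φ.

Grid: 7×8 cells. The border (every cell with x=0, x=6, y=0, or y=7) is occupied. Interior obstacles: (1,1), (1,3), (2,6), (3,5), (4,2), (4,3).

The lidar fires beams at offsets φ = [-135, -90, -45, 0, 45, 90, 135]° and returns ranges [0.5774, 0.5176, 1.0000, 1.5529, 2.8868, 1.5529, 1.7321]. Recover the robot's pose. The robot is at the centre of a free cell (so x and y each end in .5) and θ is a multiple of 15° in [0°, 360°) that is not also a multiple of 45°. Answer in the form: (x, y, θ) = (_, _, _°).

Enumerate (i+0.5, j+0.5, θ) over the 24 free cells and 16 admissible headings. For each, cast all 7 beams and compare to the given ranges.
  (2.5, 3.5, 255°): beam 1 = 3.0000 ≠ 0.5774 ✗
  (5.5, 4.5, 150°): beam 1 = 0.5176 ≠ 0.5774 ✗
  (2.5, 1.5, 105°): beam 1 = 1.0000 ≠ 0.5774 ✗
  …
  (5.5, 5.5, 105°): r_1=0.5774, r_2=0.5176, r_3=1.0000, r_4=1.5529, r_5=2.8868, r_6=1.5529, r_7=1.7321 — all match ✓
Unique over the lattice → pose = (5.5, 5.5, 105°).

(x, y, θ) = (5.5, 5.5, 105°)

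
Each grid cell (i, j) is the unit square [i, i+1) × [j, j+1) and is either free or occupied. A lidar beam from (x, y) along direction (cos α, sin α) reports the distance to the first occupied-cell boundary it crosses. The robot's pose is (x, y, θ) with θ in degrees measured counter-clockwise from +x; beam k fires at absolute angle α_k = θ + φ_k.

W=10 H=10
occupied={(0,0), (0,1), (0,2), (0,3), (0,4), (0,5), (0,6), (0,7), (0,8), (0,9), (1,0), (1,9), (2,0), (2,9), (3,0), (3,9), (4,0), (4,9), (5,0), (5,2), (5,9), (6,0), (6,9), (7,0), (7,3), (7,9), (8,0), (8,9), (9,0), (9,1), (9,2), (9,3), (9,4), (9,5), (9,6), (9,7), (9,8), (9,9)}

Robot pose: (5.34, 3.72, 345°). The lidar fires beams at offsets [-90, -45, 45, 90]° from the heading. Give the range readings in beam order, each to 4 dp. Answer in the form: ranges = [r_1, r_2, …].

beam 1: φ=-90°, α=255°
  d=(-0.2588,-0.9659)  start (5,3)  tX=1.3137 tY=0.7454  stride 1/|dx|=3.8637 1/|dy|=1.0353
    cross y-line → (5,2), t=0.7454 (wall)
  → r_1 = 0.7454
beam 2: φ=-45°, α=300°
  d=(0.5000,-0.8660)  start (5,3)  tX=1.3200 tY=0.8314  stride 1/|dx|=2.0000 1/|dy|=1.1547
    cross y-line → (5,2), t=0.8314 (wall)
  → r_2 = 0.8314
beam 3: φ=45°, α=30°
  d=(0.8660,0.5000)  start (5,3)  tX=0.7621 tY=0.5600  stride 1/|dx|=1.1547 1/|dy|=2.0000
    cross y-line → (5,4), t=0.5600
    cross x-line → (6,4), t=0.7621
    cross x-line → (7,4), t=1.9168
    cross y-line → (7,5), t=2.5600
    cross x-line → (8,5), t=3.0715
    cross x-line → (9,5), t=4.2262 (wall)
  → r_3 = 4.2262
beam 4: φ=90°, α=75°
  d=(0.2588,0.9659)  start (5,3)  tX=2.5500 tY=0.2899  stride 1/|dx|=3.8637 1/|dy|=1.0353
    cross y-line → (5,4), t=0.2899
    cross y-line → (5,5), t=1.3252
    cross y-line → (5,6), t=2.3604
    cross x-line → (6,6), t=2.5500
    cross y-line → (6,7), t=3.3957
    cross y-line → (6,8), t=4.4310
    cross y-line → (6,9), t=5.4663 (wall)
  → r_4 = 5.4663

ranges = [0.7454, 0.8314, 4.2262, 5.4663]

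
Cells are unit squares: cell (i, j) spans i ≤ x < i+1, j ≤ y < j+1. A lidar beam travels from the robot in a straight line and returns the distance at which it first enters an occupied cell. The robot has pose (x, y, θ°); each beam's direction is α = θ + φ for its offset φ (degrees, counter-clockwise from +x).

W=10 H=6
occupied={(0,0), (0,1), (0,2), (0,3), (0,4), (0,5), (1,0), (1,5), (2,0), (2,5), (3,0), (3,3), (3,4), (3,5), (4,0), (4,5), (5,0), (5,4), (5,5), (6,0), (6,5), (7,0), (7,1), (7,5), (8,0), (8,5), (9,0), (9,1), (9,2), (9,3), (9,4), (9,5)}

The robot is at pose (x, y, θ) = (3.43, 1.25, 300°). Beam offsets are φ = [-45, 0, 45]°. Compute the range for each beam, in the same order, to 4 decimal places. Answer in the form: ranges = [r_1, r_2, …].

beam 1: φ=-45°, α=255°
  d=(-0.2588,-0.9659)  start (3,1)  tX=1.6614 tY=0.2588  stride 1/|dx|=3.8637 1/|dy|=1.0353
    cross y-line → (3,0), t=0.2588 (wall)
  → r_1 = 0.2588
beam 2: φ=0°, α=300°
  d=(0.5000,-0.8660)  start (3,1)  tX=1.1400 tY=0.2887  stride 1/|dx|=2.0000 1/|dy|=1.1547
    cross y-line → (3,0), t=0.2887 (wall)
  → r_2 = 0.2887
beam 3: φ=45°, α=345°
  d=(0.9659,-0.2588)  start (3,1)  tX=0.5901 tY=0.9659  stride 1/|dx|=1.0353 1/|dy|=3.8637
    cross x-line → (4,1), t=0.5901
    cross y-line → (4,0), t=0.9659 (wall)
  → r_3 = 0.9659

ranges = [0.2588, 0.2887, 0.9659]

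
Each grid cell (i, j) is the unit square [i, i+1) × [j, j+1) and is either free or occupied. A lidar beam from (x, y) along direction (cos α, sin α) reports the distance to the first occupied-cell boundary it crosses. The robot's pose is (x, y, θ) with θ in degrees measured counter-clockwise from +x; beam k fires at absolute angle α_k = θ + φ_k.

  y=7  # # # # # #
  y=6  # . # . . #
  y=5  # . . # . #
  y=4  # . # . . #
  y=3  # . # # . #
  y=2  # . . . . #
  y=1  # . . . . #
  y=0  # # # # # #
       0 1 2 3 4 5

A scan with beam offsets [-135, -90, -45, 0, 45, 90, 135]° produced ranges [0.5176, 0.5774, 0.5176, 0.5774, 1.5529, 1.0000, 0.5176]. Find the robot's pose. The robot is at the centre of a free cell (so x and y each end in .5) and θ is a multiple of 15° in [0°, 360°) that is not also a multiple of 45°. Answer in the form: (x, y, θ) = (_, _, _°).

(x, y, θ) = (3.5, 6.5, 300°)

Candidates: 19 free-cell centres × 16 headings = 304 poses. Raycast each; keep the one whose scan matches to 4 dp.
  (4.5, 6.5, 120°): beam 7 = 2.5882 ≠ 0.5176 ✗
  (2.5, 1.5, 300°): beam 1 = 1.5529 ≠ 0.5176 ✗
  (4.5, 2.5, 15°): beam 1 = 1.7321 ≠ 0.5176 ✗
  (4.5, 6.5, 150°): beam 4 = 1.0000 ≠ 0.5774 ✗
  (4.5, 3.5, 300°): beam 3 = 2.5882 ≠ 0.5176 ✗
  …
  (3.5, 6.5, 300°): r_1=0.5176, r_2=0.5774, r_3=0.5176, r_4=0.5774, r_5=1.5529, r_6=1.0000, r_7=0.5176 — all match ✓
Only this pose fits every beam.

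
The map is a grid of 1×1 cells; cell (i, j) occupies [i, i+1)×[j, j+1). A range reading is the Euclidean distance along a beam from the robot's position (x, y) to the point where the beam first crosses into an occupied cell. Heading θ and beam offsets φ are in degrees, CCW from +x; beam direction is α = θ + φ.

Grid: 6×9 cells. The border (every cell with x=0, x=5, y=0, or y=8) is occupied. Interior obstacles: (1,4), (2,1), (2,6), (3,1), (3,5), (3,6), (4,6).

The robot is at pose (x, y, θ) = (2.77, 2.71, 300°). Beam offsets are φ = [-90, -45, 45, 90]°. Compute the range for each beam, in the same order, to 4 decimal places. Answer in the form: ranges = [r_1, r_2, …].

ranges = [2.0438, 0.7350, 2.3087, 2.5750]

beam 1: φ=-90°, α=210°
  cosα=-0.8660 sinα=-0.5000 | (2,2) | tMaxX 0.8891 tMaxY 1.4200 | tΔX 1.1547 tΔY 2.0000
    t=0.8891 [x] (1,2)
    t=1.4200 [y] (1,1)
    t=2.0438 [x] (0,1) — stop
  → r_1 = 2.0438
beam 2: φ=-45°, α=255°
  cosα=-0.2588 sinα=-0.9659 | (2,2) | tMaxX 2.9751 tMaxY 0.7350 | tΔX 3.8637 tΔY 1.0353
    t=0.7350 [y] (2,1) — stop
  → r_2 = 0.7350
beam 3: φ=45°, α=345°
  cosα=0.9659 sinα=-0.2588 | (2,2) | tMaxX 0.2381 tMaxY 2.7432 | tΔX 1.0353 tΔY 3.8637
    t=0.2381 [x] (3,2)
    t=1.2734 [x] (4,2)
    t=2.3087 [x] (5,2) — stop
  → r_3 = 2.3087
beam 4: φ=90°, α=30°
  cosα=0.8660 sinα=0.5000 | (2,2) | tMaxX 0.2656 tMaxY 0.5800 | tΔX 1.1547 tΔY 2.0000
    t=0.2656 [x] (3,2)
    t=0.5800 [y] (3,3)
    t=1.4203 [x] (4,3)
    t=2.5750 [x] (5,3) — stop
  → r_4 = 2.5750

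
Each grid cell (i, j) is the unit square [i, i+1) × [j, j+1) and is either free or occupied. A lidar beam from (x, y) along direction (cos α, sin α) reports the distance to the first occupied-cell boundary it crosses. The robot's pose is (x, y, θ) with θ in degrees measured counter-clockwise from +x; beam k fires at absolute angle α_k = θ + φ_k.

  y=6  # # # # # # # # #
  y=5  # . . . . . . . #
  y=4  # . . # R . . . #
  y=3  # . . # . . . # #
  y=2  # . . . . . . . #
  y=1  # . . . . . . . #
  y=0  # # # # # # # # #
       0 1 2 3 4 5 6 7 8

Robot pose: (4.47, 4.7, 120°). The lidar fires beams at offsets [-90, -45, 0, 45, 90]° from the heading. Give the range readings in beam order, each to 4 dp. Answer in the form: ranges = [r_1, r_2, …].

beam 1: φ=-90°, α=30°
  d=(0.8660,0.5000)  start (4,4)  tX=0.6120 tY=0.6000  stride 1/|dx|=1.1547 1/|dy|=2.0000
    cross y-line → (4,5), t=0.6000
    cross x-line → (5,5), t=0.6120
    cross x-line → (6,5), t=1.7667
    cross y-line → (6,6), t=2.6000 (wall)
  → r_1 = 2.6000
beam 2: φ=-45°, α=75°
  d=(0.2588,0.9659)  start (4,4)  tX=2.0478 tY=0.3106  stride 1/|dx|=3.8637 1/|dy|=1.0353
    cross y-line → (4,5), t=0.3106
    cross y-line → (4,6), t=1.3459 (wall)
  → r_2 = 1.3459
beam 3: φ=0°, α=120°
  d=(-0.5000,0.8660)  start (4,4)  tX=0.9400 tY=0.3464  stride 1/|dx|=2.0000 1/|dy|=1.1547
    cross y-line → (4,5), t=0.3464
    cross x-line → (3,5), t=0.9400
    cross y-line → (3,6), t=1.5011 (wall)
  → r_3 = 1.5011
beam 4: φ=45°, α=165°
  d=(-0.9659,0.2588)  start (4,4)  tX=0.4866 tY=1.1591  stride 1/|dx|=1.0353 1/|dy|=3.8637
    cross x-line → (3,4), t=0.4866 (wall)
  → r_4 = 0.4866
beam 5: φ=90°, α=210°
  d=(-0.8660,-0.5000)  start (4,4)  tX=0.5427 tY=1.4000  stride 1/|dx|=1.1547 1/|dy|=2.0000
    cross x-line → (3,4), t=0.5427 (wall)
  → r_5 = 0.5427

ranges = [2.6000, 1.3459, 1.5011, 0.4866, 0.5427]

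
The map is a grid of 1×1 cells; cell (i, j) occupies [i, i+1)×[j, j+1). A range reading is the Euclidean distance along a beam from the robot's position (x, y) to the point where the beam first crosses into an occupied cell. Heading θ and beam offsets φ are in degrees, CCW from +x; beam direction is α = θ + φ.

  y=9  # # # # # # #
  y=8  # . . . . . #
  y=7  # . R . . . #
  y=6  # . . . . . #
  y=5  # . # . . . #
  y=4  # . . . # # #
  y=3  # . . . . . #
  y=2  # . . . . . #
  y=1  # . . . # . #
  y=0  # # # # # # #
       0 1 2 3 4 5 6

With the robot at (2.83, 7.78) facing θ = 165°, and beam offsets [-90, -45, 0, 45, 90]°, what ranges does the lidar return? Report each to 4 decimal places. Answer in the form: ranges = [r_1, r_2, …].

ranges = [1.2630, 1.4087, 1.8946, 2.1131, 1.8428]

beam 1: φ=-90°, α=75°
  d=(0.2588,0.9659)  start (2,7)  tX=0.6568 tY=0.2278  stride 1/|dx|=3.8637 1/|dy|=1.0353
    cross y-line → (2,8), t=0.2278
    cross x-line → (3,8), t=0.6568
    cross y-line → (3,9), t=1.2630 (wall)
  → r_1 = 1.2630
beam 2: φ=-45°, α=120°
  d=(-0.5000,0.8660)  start (2,7)  tX=1.6600 tY=0.2540  stride 1/|dx|=2.0000 1/|dy|=1.1547
    cross y-line → (2,8), t=0.2540
    cross y-line → (2,9), t=1.4087 (wall)
  → r_2 = 1.4087
beam 3: φ=0°, α=165°
  d=(-0.9659,0.2588)  start (2,7)  tX=0.8593 tY=0.8500  stride 1/|dx|=1.0353 1/|dy|=3.8637
    cross y-line → (2,8), t=0.8500
    cross x-line → (1,8), t=0.8593
    cross x-line → (0,8), t=1.8946 (wall)
  → r_3 = 1.8946
beam 4: φ=45°, α=210°
  d=(-0.8660,-0.5000)  start (2,7)  tX=0.9584 tY=1.5600  stride 1/|dx|=1.1547 1/|dy|=2.0000
    cross x-line → (1,7), t=0.9584
    cross y-line → (1,6), t=1.5600
    cross x-line → (0,6), t=2.1131 (wall)
  → r_4 = 2.1131
beam 5: φ=90°, α=255°
  d=(-0.2588,-0.9659)  start (2,7)  tX=3.2069 tY=0.8075  stride 1/|dx|=3.8637 1/|dy|=1.0353
    cross y-line → (2,6), t=0.8075
    cross y-line → (2,5), t=1.8428 (wall)
  → r_5 = 1.8428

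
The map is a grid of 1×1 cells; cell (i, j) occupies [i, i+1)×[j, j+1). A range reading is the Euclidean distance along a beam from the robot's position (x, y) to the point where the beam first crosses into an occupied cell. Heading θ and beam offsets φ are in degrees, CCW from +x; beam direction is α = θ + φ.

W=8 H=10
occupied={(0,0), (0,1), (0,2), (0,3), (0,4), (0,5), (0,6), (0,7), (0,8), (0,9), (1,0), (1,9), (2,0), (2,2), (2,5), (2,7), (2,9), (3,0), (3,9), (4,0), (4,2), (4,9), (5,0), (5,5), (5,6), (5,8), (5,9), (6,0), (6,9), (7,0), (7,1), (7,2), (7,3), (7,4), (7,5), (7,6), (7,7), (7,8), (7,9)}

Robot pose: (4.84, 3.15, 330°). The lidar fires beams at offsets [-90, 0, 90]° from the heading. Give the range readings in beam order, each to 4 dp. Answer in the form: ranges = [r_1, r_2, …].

beam 1: φ=-90°, α=240°
  dir = (cos 240°, sin 240°) = (-0.5000, -0.8660); from cell (4,3)
  next x-line at t=1.6800, next y-line at t=0.1732; Δt_x=2.0000, Δt_y=1.1547
    y: enter (4,2) at t=0.1732 ← occupied
  → r_1 = 0.1732
beam 2: φ=0°, α=330°
  dir = (cos 330°, sin 330°) = (0.8660, -0.5000); from cell (4,3)
  next x-line at t=0.1848, next y-line at t=0.3000; Δt_x=1.1547, Δt_y=2.0000
    x: enter (5,3) at t=0.1848
    y: enter (5,2) at t=0.3000
    x: enter (6,2) at t=1.3395
    y: enter (6,1) at t=2.3000
    x: enter (7,1) at t=2.4942 ← occupied
  → r_2 = 2.4942
beam 3: φ=90°, α=60°
  dir = (cos 60°, sin 60°) = (0.5000, 0.8660); from cell (4,3)
  next x-line at t=0.3200, next y-line at t=0.9815; Δt_x=2.0000, Δt_y=1.1547
    x: enter (5,3) at t=0.3200
    y: enter (5,4) at t=0.9815
    y: enter (5,5) at t=2.1362 ← occupied
  → r_3 = 2.1362

ranges = [0.1732, 2.4942, 2.1362]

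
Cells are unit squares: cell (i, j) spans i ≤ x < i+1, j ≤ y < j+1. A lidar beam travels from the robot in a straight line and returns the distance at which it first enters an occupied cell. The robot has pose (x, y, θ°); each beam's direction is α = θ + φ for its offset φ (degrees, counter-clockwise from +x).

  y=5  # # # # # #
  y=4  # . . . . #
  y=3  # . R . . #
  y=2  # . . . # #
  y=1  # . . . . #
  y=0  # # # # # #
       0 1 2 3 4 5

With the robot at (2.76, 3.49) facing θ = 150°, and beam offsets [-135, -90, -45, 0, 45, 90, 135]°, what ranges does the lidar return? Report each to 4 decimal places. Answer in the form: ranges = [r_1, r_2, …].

ranges = [2.3190, 1.7436, 1.5633, 2.0323, 1.8221, 2.8752, 2.5778]

beam 1: φ=-135°, α=15°
  d=(0.9659,0.2588)  start (2,3)  tX=0.2485 tY=1.9705  stride 1/|dx|=1.0353 1/|dy|=3.8637
    cross x-line → (3,3), t=0.2485
    cross x-line → (4,3), t=1.2837
    cross y-line → (4,4), t=1.9705
    cross x-line → (5,4), t=2.3190 (wall)
  → r_1 = 2.3190
beam 2: φ=-90°, α=60°
  d=(0.5000,0.8660)  start (2,3)  tX=0.4800 tY=0.5889  stride 1/|dx|=2.0000 1/|dy|=1.1547
    cross x-line → (3,3), t=0.4800
    cross y-line → (3,4), t=0.5889
    cross y-line → (3,5), t=1.7436 (wall)
  → r_2 = 1.7436
beam 3: φ=-45°, α=105°
  d=(-0.2588,0.9659)  start (2,3)  tX=2.9364 tY=0.5280  stride 1/|dx|=3.8637 1/|dy|=1.0353
    cross y-line → (2,4), t=0.5280
    cross y-line → (2,5), t=1.5633 (wall)
  → r_3 = 1.5633
beam 4: φ=0°, α=150°
  d=(-0.8660,0.5000)  start (2,3)  tX=0.8776 tY=1.0200  stride 1/|dx|=1.1547 1/|dy|=2.0000
    cross x-line → (1,3), t=0.8776
    cross y-line → (1,4), t=1.0200
    cross x-line → (0,4), t=2.0323 (wall)
  → r_4 = 2.0323
beam 5: φ=45°, α=195°
  d=(-0.9659,-0.2588)  start (2,3)  tX=0.7868 tY=1.8932  stride 1/|dx|=1.0353 1/|dy|=3.8637
    cross x-line → (1,3), t=0.7868
    cross x-line → (0,3), t=1.8221 (wall)
  → r_5 = 1.8221
beam 6: φ=90°, α=240°
  d=(-0.5000,-0.8660)  start (2,3)  tX=1.5200 tY=0.5658  stride 1/|dx|=2.0000 1/|dy|=1.1547
    cross y-line → (2,2), t=0.5658
    cross x-line → (1,2), t=1.5200
    cross y-line → (1,1), t=1.7205
    cross y-line → (1,0), t=2.8752 (wall)
  → r_6 = 2.8752
beam 7: φ=135°, α=285°
  d=(0.2588,-0.9659)  start (2,3)  tX=0.9273 tY=0.5073  stride 1/|dx|=3.8637 1/|dy|=1.0353
    cross y-line → (2,2), t=0.5073
    cross x-line → (3,2), t=0.9273
    cross y-line → (3,1), t=1.5426
    cross y-line → (3,0), t=2.5778 (wall)
  → r_7 = 2.5778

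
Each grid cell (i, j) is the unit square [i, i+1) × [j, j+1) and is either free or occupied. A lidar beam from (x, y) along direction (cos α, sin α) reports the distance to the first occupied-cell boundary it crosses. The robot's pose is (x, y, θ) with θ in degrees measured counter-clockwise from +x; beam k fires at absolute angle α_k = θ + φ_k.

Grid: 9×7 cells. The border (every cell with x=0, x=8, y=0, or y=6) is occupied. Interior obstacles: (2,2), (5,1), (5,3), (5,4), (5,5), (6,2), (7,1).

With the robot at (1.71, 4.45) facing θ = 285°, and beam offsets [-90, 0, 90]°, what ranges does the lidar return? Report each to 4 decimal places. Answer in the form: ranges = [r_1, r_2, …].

ranges = [0.7350, 1.5012, 3.4061]

beam 1: φ=-90°, α=195°
  dir = (cos 195°, sin 195°) = (-0.9659, -0.2588); from cell (1,4)
  next x-line at t=0.7350, next y-line at t=1.7387; Δt_x=1.0353, Δt_y=3.8637
    x: enter (0,4) at t=0.7350 ← occupied
  → r_1 = 0.7350
beam 2: φ=0°, α=285°
  dir = (cos 285°, sin 285°) = (0.2588, -0.9659); from cell (1,4)
  next x-line at t=1.1205, next y-line at t=0.4659; Δt_x=3.8637, Δt_y=1.0353
    y: enter (1,3) at t=0.4659
    x: enter (2,3) at t=1.1205
    y: enter (2,2) at t=1.5012 ← occupied
  → r_2 = 1.5012
beam 3: φ=90°, α=15°
  dir = (cos 15°, sin 15°) = (0.9659, 0.2588); from cell (1,4)
  next x-line at t=0.3002, next y-line at t=2.1250; Δt_x=1.0353, Δt_y=3.8637
    x: enter (2,4) at t=0.3002
    x: enter (3,4) at t=1.3355
    y: enter (3,5) at t=2.1250
    x: enter (4,5) at t=2.3708
    x: enter (5,5) at t=3.4061 ← occupied
  → r_3 = 3.4061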